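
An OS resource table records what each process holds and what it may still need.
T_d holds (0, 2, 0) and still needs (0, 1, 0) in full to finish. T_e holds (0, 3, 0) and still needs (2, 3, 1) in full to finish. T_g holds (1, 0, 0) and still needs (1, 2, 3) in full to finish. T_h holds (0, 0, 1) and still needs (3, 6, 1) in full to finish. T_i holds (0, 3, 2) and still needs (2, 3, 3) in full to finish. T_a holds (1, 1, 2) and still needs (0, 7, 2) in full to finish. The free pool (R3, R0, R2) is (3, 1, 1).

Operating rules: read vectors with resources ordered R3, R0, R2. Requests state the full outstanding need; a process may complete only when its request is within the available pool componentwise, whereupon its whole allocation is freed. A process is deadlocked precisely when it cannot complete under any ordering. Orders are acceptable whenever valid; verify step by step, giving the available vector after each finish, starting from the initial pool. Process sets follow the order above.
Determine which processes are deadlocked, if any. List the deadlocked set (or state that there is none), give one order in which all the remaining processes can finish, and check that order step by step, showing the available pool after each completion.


The deadlocked set is T_g, T_i and T_a.
Key observation: after T_d, T_e, T_h the pool peaks at (3, 6, 2), and each blocked process is short somewhere: T_g on R2; T_i on R2; T_a on R0.
A valid finishing order for the others: T_d, T_e, T_h. Check, step by step:
  pool = (3, 1, 1)
  run T_d (needs (0, 1, 0), free (3, 1, 1)); after release of (0, 2, 0) the pool is (3, 3, 1)
  run T_e (needs (2, 3, 1), free (3, 3, 1)); after release of (0, 3, 0) the pool is (3, 6, 1)
  run T_h (needs (3, 6, 1), free (3, 6, 1)); after release of (0, 0, 1) the pool is (3, 6, 2)
None of the blocked processes ever fits:
  blocked: T_g wants (1, 2, 3), pool (3, 6, 2) — not enough R2
  blocked: T_i wants (2, 3, 3), pool (3, 6, 2) — not enough R2
  blocked: T_a wants (0, 7, 2), pool (3, 6, 2) — not enough R0


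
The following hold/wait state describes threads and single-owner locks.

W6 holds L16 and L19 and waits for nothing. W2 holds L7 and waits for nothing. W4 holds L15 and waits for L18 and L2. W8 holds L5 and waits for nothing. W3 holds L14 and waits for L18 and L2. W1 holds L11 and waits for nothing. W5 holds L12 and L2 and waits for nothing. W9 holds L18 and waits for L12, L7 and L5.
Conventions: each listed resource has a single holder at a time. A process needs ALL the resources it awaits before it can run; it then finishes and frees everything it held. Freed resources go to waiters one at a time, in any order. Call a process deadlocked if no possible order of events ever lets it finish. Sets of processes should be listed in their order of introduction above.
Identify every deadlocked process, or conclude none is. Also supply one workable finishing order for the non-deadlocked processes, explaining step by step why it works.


No process is deadlocked.
Key observation: no waiting chain loops back on itself — every chain ends at a process that waits on nothing, so everyone eventually runs.
The rest can finish in the order W8, W2, W5, W9, W4, W1, W6, W3.
Verifying each step:
  run W8 (it waits on nothing); releases L5
  run W2 (it waits on nothing); releases L7
  run W5 (it waits on nothing); releases L12 and L2
  run W9 (all its waits — L12, L7 and L5 — are resolved); releases L18
  run W4 (all its waits — L18 and L2 — are resolved); releases L15
  run W1 (it waits on nothing); releases L11
  run W6 (it waits on nothing); releases L16 and L19
  run W3 (all its waits — L18 and L2 — are resolved); releases L14


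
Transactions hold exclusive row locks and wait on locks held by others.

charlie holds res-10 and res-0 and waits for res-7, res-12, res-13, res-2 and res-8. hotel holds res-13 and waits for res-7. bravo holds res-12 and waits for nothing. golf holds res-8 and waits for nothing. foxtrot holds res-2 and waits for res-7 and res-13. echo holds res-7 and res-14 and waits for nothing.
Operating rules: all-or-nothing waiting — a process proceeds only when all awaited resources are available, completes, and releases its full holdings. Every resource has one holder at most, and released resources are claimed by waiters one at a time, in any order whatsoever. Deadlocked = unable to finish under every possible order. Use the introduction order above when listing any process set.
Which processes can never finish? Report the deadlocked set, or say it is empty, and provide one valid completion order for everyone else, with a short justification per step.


No process is deadlocked.
Key observation: the wait graph is acyclic; completion cascades from the unblocked processes through everyone else.
The rest can finish in the order golf, bravo, echo, hotel, foxtrot, charlie.
Check, step by step:
  golf waits on nothing -> runs at once and releases res-8
  bravo waits on nothing -> runs at once and releases res-12
  echo waits on nothing -> runs at once and releases res-7 and res-14
  hotel: everything it awaited (res-7) is free; runs, freeing res-13
  foxtrot: everything it awaited (res-7 and res-13) is free; runs, freeing res-2
  charlie: everything it awaited (res-7, res-12, res-13, res-2 and res-8) is free; runs, freeing res-10 and res-0


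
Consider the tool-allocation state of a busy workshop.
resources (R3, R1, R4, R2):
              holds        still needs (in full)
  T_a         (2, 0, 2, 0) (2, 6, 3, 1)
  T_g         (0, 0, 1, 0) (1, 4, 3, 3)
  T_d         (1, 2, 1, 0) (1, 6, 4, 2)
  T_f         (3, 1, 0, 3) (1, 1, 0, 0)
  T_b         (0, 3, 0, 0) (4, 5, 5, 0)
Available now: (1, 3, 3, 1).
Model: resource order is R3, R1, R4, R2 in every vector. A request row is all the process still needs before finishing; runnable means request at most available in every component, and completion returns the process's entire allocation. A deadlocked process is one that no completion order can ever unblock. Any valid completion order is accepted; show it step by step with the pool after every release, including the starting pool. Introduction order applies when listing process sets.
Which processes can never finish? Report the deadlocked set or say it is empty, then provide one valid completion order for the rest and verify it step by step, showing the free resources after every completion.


The deadlocked set is T_a, T_d and T_b.
Key observation: after T_f, T_g complete, (4, 4, 4, 4) is the best the pool ever gets, yet each leftover process wants more R1.
A valid finishing order for the others: T_f, T_g. Step-by-step check:
  pool = (1, 3, 3, 1)
  T_f: need (1, 1, 0, 0) fits (1, 3, 3, 1); releases (3, 1, 0, 3), pool now (4, 4, 3, 4)
  T_g: need (1, 4, 3, 3) fits (4, 4, 3, 4); releases (0, 0, 1, 0), pool now (4, 4, 4, 4)
None of the blocked processes ever fits:
  blocked: T_a wants (2, 6, 3, 1), pool (4, 4, 4, 4) — not enough R1
  blocked: T_d wants (1, 6, 4, 2), pool (4, 4, 4, 4) — not enough R1
  blocked: T_b wants (4, 5, 5, 0), pool (4, 4, 4, 4) — not enough R1 and R4


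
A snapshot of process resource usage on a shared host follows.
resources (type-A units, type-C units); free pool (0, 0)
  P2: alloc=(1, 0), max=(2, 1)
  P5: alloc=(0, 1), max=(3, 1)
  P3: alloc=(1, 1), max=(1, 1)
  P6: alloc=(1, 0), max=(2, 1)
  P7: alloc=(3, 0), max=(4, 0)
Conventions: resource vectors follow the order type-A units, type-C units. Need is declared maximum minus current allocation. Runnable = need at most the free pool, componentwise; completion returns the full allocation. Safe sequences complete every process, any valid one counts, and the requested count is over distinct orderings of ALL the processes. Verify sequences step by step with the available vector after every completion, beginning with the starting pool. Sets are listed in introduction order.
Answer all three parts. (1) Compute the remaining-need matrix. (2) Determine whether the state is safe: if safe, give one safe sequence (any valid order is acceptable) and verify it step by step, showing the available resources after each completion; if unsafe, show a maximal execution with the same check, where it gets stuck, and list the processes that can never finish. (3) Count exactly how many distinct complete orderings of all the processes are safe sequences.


(1) Need matrix, components ordered type-A units, type-C units:
  P2: (1, 1)
  P5: (3, 0)
  P3: (0, 0)
  P6: (1, 1)
  P7: (1, 0)
(2) SAFE — a valid safe sequence is P3, P6, P2, P7, P5.
Key observation: the first exact fit in this order is P6 — it needs (1, 1) with (1, 1) free, meeting a requested resource to the last unit.
Step-by-step check:
  pool = (0, 0)
  P3: need (0, 0) fits (0, 0); releases (1, 1), pool now (1, 1)
  P6: need (1, 1) fits (1, 1); releases (1, 0), pool now (2, 1)
  P2: need (1, 1) fits (2, 1); releases (1, 0), pool now (3, 1)
  P7: need (1, 0) fits (3, 1); releases (3, 0), pool now (6, 1)
  P5: need (3, 0) fits (6, 1); releases (0, 1), pool now (6, 2)
(3) Precisely 14 of the possible complete orderings are safe sequences.


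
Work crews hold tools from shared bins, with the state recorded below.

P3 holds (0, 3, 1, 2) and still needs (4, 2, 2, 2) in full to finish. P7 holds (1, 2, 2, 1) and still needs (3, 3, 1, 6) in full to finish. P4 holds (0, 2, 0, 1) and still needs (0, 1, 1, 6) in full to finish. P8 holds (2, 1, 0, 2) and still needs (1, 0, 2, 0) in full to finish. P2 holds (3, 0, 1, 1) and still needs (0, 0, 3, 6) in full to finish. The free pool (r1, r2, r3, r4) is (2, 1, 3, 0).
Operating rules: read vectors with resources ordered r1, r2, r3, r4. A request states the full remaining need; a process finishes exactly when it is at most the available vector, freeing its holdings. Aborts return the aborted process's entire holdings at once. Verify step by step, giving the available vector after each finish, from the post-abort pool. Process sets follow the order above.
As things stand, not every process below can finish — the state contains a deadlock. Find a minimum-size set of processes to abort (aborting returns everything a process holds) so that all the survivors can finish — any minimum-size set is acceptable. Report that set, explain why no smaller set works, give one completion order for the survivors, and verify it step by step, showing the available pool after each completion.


Minimum abort set: P7 and P2.
Key observation: P4 had no path to completion before; after the abort of P7 and P2 ((4, 2, 3, 2) returned), step 3 is where it fits.
Minimality, checking each single-abort alternative: P3 alone leaves P7 blocked (short on r4); P7 alone leaves P4 blocked (short on r4); P4 alone leaves P7 blocked (short on r4); P8 alone leaves P7 blocked (short on r4); P2 alone leaves P7 blocked (short on r4).
One survivor order: P3, P8, P4. Verifying each step (post-abort pool first):
  pool = (6, 3, 6, 2)
  P3: need (4, 2, 2, 2) fits (6, 3, 6, 2); releases (0, 3, 1, 2), pool now (6, 6, 7, 4)
  P8: need (1, 0, 2, 0) fits (6, 6, 7, 4); releases (2, 1, 0, 2), pool now (8, 7, 7, 6)
  P4: need (0, 1, 1, 6) fits (8, 7, 7, 6); releases (0, 2, 0, 1), pool now (8, 9, 7, 7)


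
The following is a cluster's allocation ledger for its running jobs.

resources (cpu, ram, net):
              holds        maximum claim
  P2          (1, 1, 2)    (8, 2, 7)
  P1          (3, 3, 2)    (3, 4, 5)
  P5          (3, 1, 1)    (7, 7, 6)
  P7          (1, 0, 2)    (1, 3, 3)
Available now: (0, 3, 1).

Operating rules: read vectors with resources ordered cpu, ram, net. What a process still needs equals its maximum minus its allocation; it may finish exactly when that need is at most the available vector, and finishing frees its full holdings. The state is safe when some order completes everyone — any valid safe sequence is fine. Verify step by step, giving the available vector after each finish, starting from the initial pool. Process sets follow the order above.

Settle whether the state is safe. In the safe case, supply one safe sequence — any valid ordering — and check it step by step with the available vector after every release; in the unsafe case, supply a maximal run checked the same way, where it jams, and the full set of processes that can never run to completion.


SAFE — a valid safe sequence is P7, P1, P5, P2.
Key observation: reading the order forward, P7 is the first process whose need (0, 3, 1) meets the free pool (0, 3, 1) exactly on a resource it requests.
Walking it through:
  pool = (0, 3, 1)
  P7 needs (0, 3, 1) <= (0, 3, 1) -> finishes; pool += (1, 0, 2) = (1, 3, 3)
  P1 needs (0, 1, 3) <= (1, 3, 3) -> finishes; pool += (3, 3, 2) = (4, 6, 5)
  P5 needs (4, 6, 5) <= (4, 6, 5) -> finishes; pool += (3, 1, 1) = (7, 7, 6)
  P2 needs (7, 1, 5) <= (7, 7, 6) -> finishes; pool += (1, 1, 2) = (8, 8, 8)


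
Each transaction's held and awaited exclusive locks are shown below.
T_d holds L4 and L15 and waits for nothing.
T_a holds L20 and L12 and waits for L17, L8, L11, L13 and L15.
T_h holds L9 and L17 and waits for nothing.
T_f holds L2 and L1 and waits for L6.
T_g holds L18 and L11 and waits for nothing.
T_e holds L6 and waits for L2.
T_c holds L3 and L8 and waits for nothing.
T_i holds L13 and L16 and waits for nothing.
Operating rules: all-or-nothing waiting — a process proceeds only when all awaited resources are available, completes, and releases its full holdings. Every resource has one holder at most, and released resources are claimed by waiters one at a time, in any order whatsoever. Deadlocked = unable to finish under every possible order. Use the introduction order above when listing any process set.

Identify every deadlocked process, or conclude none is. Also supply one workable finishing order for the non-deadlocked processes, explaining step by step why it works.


Deadlocked set: T_f and T_e.
Key observation: the wait chain closes on itself along T_f -> T_e -> T_f; no other process is dragged down with it.
The rest can finish in the order T_c, T_d, T_h, T_g, T_i, T_a.
Verifying each step:
  T_c waits on nothing -> runs at once and releases L3 and L8
  T_d waits on nothing -> runs at once and releases L4 and L15
  T_h waits on nothing -> runs at once and releases L9 and L17
  T_g waits on nothing -> runs at once and releases L18 and L11
  T_i waits on nothing -> runs at once and releases L13 and L16
  T_a waits on L17, L8, L11, L13 and L15 — all released -> runs and releases L20 and L12


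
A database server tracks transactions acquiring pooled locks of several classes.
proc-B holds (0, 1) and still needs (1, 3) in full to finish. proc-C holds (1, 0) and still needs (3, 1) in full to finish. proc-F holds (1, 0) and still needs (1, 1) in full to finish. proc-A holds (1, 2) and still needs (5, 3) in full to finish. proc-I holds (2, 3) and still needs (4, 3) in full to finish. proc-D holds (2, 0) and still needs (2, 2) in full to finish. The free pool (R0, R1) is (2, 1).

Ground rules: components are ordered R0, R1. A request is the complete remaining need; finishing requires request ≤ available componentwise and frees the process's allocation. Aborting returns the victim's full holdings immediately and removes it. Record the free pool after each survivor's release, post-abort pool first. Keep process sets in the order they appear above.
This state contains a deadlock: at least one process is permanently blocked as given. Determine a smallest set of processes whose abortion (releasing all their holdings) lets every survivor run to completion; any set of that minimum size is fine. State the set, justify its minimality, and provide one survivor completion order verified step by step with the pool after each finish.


The answer: abort proc-A.
Key observation: aborting proc-A returns (1, 2), and proc-I — hopeless before — runs at step 2 with the returned capacity in the pool.
Minimality: the empty abort set fails — the state is deadlocked as it stands.
One survivor order: proc-C, proc-I, proc-F, proc-D, proc-B. Check, step by step (post-abort pool first):
  pool = (3, 3)
  proc-C: need (3, 1) fits (3, 3); releases (1, 0), pool now (4, 3)
  proc-I: need (4, 3) fits (4, 3); releases (2, 3), pool now (6, 6)
  proc-F: need (1, 1) fits (6, 6); releases (1, 0), pool now (7, 6)
  proc-D: need (2, 2) fits (7, 6); releases (2, 0), pool now (9, 6)
  proc-B: need (1, 3) fits (9, 6); releases (0, 1), pool now (9, 7)


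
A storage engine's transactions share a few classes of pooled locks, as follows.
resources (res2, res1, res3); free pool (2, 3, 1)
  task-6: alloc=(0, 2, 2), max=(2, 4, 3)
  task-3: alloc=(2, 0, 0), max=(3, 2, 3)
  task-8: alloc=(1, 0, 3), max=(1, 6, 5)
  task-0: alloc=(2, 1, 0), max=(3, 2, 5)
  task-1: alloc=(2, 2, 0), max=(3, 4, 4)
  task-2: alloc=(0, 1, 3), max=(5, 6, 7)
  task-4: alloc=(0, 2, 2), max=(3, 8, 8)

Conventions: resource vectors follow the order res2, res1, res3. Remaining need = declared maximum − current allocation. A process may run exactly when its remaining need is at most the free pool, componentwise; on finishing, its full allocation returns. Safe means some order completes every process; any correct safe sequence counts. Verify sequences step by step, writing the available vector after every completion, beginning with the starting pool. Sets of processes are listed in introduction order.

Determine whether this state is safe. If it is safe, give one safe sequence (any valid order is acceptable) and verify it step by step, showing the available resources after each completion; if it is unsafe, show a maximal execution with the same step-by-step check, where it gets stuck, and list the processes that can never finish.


The state is UNSAFE.
Key observation: after task-6, task-3 the pool peaks at (4, 5, 3), and each blocked process is short somewhere: task-8 on res1; task-0 on res3; task-1 on res3; task-2 on res2, res3; task-4 on res1, res3.
A maximal execution: task-6, task-3 — then nothing else fits. Check, step by step:
  pool = (2, 3, 1)
  task-6 needs (2, 2, 1) <= (2, 3, 1) -> finishes; pool += (0, 2, 2) = (2, 5, 3)
  task-3 needs (1, 2, 3) <= (2, 5, 3) -> finishes; pool += (2, 0, 0) = (4, 5, 3)
  task-8 cannot run: need (0, 6, 2) vs free (4, 5, 3) (insufficient res1)
  task-0 cannot run: need (1, 1, 5) vs free (4, 5, 3) (insufficient res3)
  task-1 cannot run: need (1, 2, 4) vs free (4, 5, 3) (insufficient res3)
  task-2 cannot run: need (5, 5, 4) vs free (4, 5, 3) (insufficient res2 and res3)
  task-4 cannot run: need (3, 6, 6) vs free (4, 5, 3) (insufficient res1 and res3)
Never able to finish: task-8, task-0, task-1, task-2 and task-4.


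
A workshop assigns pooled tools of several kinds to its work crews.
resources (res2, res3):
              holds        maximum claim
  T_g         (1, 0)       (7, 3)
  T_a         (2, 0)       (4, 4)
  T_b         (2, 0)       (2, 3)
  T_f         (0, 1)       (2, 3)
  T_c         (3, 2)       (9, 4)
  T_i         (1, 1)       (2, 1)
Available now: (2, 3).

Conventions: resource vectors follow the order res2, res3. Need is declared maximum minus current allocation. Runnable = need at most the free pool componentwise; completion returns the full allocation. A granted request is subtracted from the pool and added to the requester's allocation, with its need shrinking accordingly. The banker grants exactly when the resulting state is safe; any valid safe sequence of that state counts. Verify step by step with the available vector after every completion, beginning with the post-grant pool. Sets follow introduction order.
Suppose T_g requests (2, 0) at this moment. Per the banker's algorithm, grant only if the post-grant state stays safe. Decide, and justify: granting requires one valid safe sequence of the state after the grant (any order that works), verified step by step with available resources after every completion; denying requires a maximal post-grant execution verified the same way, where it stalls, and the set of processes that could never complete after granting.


GRANT. The post-grant state is safe; one safe sequence: T_b, T_i, T_a, T_f, T_g, T_c.
Key observation: (0, 3) free after granting still covers T_b first, and each release covers the next.
Check on the post-grant state, step by step:
  pool = (0, 3)
  T_b: need (0, 3) fits (0, 3); releases (2, 0), pool now (2, 3)
  T_i: need (1, 0) fits (2, 3); releases (1, 1), pool now (3, 4)
  T_a: need (2, 4) fits (3, 4); releases (2, 0), pool now (5, 4)
  T_f: need (2, 2) fits (5, 4); releases (0, 1), pool now (5, 5)
  T_g: need (4, 3) fits (5, 5); releases (3, 0), pool now (8, 5)
  T_c: need (6, 2) fits (8, 5); releases (3, 2), pool now (11, 7)


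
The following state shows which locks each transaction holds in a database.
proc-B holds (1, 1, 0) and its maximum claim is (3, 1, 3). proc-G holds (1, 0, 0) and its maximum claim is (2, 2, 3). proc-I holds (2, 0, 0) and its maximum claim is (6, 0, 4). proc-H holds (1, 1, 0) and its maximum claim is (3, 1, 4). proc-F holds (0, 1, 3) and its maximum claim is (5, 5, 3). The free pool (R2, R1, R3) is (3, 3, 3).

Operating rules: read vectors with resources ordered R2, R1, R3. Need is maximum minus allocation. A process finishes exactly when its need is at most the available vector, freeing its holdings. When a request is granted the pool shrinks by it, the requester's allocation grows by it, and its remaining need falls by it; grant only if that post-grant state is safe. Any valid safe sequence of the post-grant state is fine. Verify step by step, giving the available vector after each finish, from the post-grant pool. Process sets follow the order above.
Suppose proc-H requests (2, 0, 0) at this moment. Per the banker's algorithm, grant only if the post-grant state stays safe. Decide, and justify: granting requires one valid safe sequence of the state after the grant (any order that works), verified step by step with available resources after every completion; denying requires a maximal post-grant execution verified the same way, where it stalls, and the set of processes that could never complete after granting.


DENY: after the grant no complete ordering would exist.
Key observation: after proc-G, proc-B the pool peaks at (3, 4, 3), and each blocked process is short somewhere: proc-I on R2, R3; proc-H on R3; proc-F on R2.
On the post-grant state, proc-G, proc-B is a maximal run — nothing extends it. Step-by-step check:
  pool = (1, 3, 3)
  proc-G needs (1, 2, 3) <= (1, 3, 3) -> finishes; pool += (1, 0, 0) = (2, 3, 3)
  proc-B needs (2, 0, 3) <= (2, 3, 3) -> finishes; pool += (1, 1, 0) = (3, 4, 3)
  proc-I cannot run: need (4, 0, 4) vs free (3, 4, 3) (insufficient R2 and R3)
  proc-H cannot run: need (0, 0, 4) vs free (3, 4, 3) (insufficient R3)
  proc-F cannot run: need (5, 4, 0) vs free (3, 4, 3) (insufficient R2)
Post-grant, the permanently blocked set is proc-I, proc-H and proc-F.


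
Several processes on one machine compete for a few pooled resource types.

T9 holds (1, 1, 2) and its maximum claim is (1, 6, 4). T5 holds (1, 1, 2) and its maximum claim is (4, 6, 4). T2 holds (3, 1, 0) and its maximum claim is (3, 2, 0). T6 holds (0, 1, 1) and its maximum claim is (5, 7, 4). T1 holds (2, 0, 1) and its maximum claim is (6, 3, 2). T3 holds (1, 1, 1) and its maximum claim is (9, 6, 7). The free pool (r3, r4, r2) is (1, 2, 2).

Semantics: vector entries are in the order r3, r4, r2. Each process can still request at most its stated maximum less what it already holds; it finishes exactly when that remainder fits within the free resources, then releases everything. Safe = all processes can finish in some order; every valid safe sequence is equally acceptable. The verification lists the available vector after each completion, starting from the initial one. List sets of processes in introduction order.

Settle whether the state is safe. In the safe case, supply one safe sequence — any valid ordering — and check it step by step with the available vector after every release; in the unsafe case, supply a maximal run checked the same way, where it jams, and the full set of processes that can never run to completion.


The state is UNSAFE.
Key observation: r4 is the bottleneck — with T2, T1 done the pool holds (6, 3, 3), short of every remaining need.
A maximal execution: T2, T1 — then nothing else fits. Verifying each step:
  pool = (1, 2, 2)
  T2: need (0, 1, 0) fits (1, 2, 2); releases (3, 1, 0), pool now (4, 3, 2)
  T1: need (4, 3, 1) fits (4, 3, 2); releases (2, 0, 1), pool now (6, 3, 3)
  T9 cannot run: need (0, 5, 2) vs free (6, 3, 3) (insufficient r4)
  T5 cannot run: need (3, 5, 2) vs free (6, 3, 3) (insufficient r4)
  T6 cannot run: need (5, 6, 3) vs free (6, 3, 3) (insufficient r4)
  T3 cannot run: need (8, 5, 6) vs free (6, 3, 3) (insufficient r3, r4 and r2)
Permanently blocked: T9, T5, T6 and T3.


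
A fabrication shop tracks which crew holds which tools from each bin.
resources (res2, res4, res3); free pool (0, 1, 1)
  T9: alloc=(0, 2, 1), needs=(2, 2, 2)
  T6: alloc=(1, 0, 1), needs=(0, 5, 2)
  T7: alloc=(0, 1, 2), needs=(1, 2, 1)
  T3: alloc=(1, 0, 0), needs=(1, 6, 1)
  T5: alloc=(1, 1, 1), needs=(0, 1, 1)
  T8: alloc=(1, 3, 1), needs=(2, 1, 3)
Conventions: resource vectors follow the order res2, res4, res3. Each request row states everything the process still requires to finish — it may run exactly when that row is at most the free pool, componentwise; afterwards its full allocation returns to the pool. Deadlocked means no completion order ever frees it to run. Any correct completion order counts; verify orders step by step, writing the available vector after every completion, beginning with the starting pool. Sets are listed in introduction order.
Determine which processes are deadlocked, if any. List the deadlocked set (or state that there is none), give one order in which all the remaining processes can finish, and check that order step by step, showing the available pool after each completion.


The deadlocked set is T9, T6, T3 and T8.
Key observation: after T5, T7 the pool peaks at (1, 3, 4), and each blocked process is short somewhere: T9 on res2; T6 on res4; T3 on res4; T8 on res2.
The rest can finish in the order T5, T7. Verifying each step:
  pool = (0, 1, 1)
  T5: need (0, 1, 1) fits (0, 1, 1); releases (1, 1, 1), pool now (1, 2, 2)
  T7: need (1, 2, 1) fits (1, 2, 2); releases (0, 1, 2), pool now (1, 3, 4)
None of the blocked processes ever fits:
  T9 cannot run: need (2, 2, 2) vs free (1, 3, 4) (insufficient res2)
  T6 cannot run: need (0, 5, 2) vs free (1, 3, 4) (insufficient res4)
  T3 cannot run: need (1, 6, 1) vs free (1, 3, 4) (insufficient res4)
  T8 cannot run: need (2, 1, 3) vs free (1, 3, 4) (insufficient res2)


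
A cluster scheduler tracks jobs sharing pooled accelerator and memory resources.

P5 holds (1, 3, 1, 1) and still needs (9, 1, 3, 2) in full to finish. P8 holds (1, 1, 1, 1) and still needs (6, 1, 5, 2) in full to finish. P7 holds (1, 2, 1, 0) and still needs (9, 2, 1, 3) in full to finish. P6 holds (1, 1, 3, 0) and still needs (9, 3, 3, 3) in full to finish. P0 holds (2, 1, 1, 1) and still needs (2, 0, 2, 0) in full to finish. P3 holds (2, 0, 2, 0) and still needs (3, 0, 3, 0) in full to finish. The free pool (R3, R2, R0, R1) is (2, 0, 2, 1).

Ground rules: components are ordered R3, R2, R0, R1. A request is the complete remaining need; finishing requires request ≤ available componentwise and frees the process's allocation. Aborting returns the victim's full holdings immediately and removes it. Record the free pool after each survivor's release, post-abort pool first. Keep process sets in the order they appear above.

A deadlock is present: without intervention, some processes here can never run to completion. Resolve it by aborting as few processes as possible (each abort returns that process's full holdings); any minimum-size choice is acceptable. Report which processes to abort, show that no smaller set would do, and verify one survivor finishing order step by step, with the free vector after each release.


Abort P5 and P7.
Key observation: the returned (2, 5, 2, 1) from P5 and P7 is what brings P6 — unrunnable before, under any order — into play at step 4.
No one abort is enough; case by case: P5 alone leaves P7 blocked (short on R3); P8 alone leaves P5 blocked (short on R3); P7 alone leaves P5 blocked (short on R3); P6 alone leaves P5 blocked (short on R3); P0 alone leaves P5 blocked (short on R3); P3 alone leaves P5 blocked (short on R3).
One survivor order: P3, P8, P0, P6. Step-by-step check (post-abort pool first):
  pool = (4, 5, 4, 2)
  run P3 (needs (3, 0, 3, 0), free (4, 5, 4, 2)); after release of (2, 0, 2, 0) the pool is (6, 5, 6, 2)
  run P8 (needs (6, 1, 5, 2), free (6, 5, 6, 2)); after release of (1, 1, 1, 1) the pool is (7, 6, 7, 3)
  run P0 (needs (2, 0, 2, 0), free (7, 6, 7, 3)); after release of (2, 1, 1, 1) the pool is (9, 7, 8, 4)
  run P6 (needs (9, 3, 3, 3), free (9, 7, 8, 4)); after release of (1, 1, 3, 0) the pool is (10, 8, 11, 4)


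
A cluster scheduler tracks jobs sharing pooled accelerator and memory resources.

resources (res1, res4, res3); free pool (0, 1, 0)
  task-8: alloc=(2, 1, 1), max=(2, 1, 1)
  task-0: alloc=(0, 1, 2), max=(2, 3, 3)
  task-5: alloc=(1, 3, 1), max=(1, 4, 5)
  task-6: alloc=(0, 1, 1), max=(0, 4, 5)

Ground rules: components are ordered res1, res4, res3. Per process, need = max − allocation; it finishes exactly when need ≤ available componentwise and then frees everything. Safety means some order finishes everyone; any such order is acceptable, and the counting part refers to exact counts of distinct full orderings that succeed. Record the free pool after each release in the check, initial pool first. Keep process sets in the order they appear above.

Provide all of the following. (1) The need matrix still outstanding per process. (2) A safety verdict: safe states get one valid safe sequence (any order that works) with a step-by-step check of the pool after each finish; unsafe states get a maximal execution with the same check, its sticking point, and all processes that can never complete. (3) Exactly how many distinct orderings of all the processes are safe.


(1) Remaining need (order res1, res4, res3):
  task-8: (0, 0, 0)
  task-0: (2, 2, 1)
  task-5: (0, 1, 4)
  task-6: (0, 3, 4)
(2) UNSAFE.
Key observation: the pool after task-8, task-0 is (2, 3, 3); every surviving request exceeds it in res3, so progress ends there.
Going as far as possible: task-8, task-0; after that, nothing fits. Verifying each step:
  pool = (0, 1, 0)
  task-8: need (0, 0, 0) fits (0, 1, 0); releases (2, 1, 1), pool now (2, 2, 1)
  task-0: need (2, 2, 1) fits (2, 2, 1); releases (0, 1, 2), pool now (2, 3, 3)
  blocked: task-5 wants (0, 1, 4), pool (2, 3, 3) — not enough res3
  blocked: task-6 wants (0, 3, 4), pool (2, 3, 3) — not enough res3
Permanently blocked: task-5 and task-6.
(3) Exactly 0 of the possible complete orderings are safe sequences.


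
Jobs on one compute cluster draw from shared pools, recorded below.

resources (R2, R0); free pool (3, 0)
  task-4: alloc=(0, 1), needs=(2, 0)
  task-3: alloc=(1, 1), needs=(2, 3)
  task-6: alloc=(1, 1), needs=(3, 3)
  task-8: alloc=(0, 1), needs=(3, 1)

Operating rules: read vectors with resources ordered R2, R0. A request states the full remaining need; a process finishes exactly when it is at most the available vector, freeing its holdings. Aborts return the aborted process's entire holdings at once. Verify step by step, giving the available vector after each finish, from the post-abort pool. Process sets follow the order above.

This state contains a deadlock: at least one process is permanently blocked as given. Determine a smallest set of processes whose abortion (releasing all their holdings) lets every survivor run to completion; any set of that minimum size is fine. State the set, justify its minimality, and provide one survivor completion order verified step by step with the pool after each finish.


The answer: abort task-3.
Key observation: before aborting task-3, task-6 was permanently blocked — no order could ever run it; afterwards it completes at step 3.
Why nothing smaller works: aborting no one leaves the state deadlocked as given.
One survivor order: task-8, task-4, task-6. Verifying each step (post-abort pool first):
  pool = (4, 1)
  task-8 needs (3, 1) <= (4, 1) -> finishes; pool += (0, 1) = (4, 2)
  task-4 needs (2, 0) <= (4, 2) -> finishes; pool += (0, 1) = (4, 3)
  task-6 needs (3, 3) <= (4, 3) -> finishes; pool += (1, 1) = (5, 4)


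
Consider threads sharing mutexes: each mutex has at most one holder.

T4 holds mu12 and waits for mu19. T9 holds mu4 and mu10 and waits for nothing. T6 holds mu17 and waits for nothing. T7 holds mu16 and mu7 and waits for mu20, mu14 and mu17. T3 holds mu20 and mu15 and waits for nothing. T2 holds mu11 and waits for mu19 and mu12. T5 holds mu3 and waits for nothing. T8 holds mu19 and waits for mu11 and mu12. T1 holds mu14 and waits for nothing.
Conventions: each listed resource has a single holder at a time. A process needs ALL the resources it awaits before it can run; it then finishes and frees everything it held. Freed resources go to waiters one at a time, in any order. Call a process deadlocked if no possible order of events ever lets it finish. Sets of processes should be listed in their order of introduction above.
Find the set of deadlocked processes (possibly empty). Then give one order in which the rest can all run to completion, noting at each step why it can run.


Deadlocked: T4, T2 and T8.
Key observation: nobody on the ring T4 -> T8 -> T4 can start until another member finishes, which never happens; T2 is caught in further circular waits.
A valid finishing order for the others: T5, T3, T6, T9, T1, T7.
Check, step by step:
  T5 waits on nothing -> runs at once and releases mu3
  T3 waits on nothing -> runs at once and releases mu20 and mu15
  T6 waits on nothing -> runs at once and releases mu17
  T9 waits on nothing -> runs at once and releases mu4 and mu10
  T1 waits on nothing -> runs at once and releases mu14
  T7 waits on mu20, mu14 and mu17 — all released -> runs and releases mu16 and mu7


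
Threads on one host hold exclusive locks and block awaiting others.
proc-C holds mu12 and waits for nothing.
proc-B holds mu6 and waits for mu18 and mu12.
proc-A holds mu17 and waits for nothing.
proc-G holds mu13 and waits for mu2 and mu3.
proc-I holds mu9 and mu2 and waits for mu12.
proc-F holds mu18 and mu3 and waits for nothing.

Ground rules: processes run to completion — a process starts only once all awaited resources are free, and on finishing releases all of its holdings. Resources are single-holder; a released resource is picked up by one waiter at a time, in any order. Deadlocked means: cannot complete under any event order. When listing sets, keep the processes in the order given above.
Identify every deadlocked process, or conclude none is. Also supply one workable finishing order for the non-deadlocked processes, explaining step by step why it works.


The deadlocked set is empty.
Key observation: although several processes wait, no cycle exists — each chain bottoms out at a free runner.
The rest can finish in the order proc-F, proc-A, proc-C, proc-I, proc-G, proc-B.
Check, step by step:
  proc-F: no waits; runs immediately, freeing mu18 and mu3
  proc-A: no waits; runs immediately, freeing mu17
  proc-C: no waits; runs immediately, freeing mu12
  proc-I waits on mu12 — all released -> runs and releases mu9 and mu2
  proc-G waits on mu2 and mu3 — all released -> runs and releases mu13
  proc-B waits on mu18 and mu12 — all released -> runs and releases mu6


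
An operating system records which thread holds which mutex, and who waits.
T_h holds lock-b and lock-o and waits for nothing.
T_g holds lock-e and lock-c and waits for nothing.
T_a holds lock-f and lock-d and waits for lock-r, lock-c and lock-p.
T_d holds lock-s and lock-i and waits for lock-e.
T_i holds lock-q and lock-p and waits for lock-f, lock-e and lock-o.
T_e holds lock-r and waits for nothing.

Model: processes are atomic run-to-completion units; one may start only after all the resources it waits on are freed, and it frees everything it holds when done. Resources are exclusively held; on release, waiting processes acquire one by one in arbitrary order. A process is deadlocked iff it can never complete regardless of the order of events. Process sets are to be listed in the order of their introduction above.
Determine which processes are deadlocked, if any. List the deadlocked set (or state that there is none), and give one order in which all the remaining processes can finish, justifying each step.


The deadlocked set is T_a and T_i.
Key observation: the waits loop around T_a -> T_i -> T_a with no way out; no other process is dragged down with it.
The rest can finish in the order T_e, T_g, T_d, T_h.
Check, step by step:
  run T_e (it waits on nothing); releases lock-r
  run T_g (it waits on nothing); releases lock-e and lock-c
  T_d waits on lock-e — all released -> runs and releases lock-s and lock-i
  run T_h (it waits on nothing); releases lock-b and lock-o


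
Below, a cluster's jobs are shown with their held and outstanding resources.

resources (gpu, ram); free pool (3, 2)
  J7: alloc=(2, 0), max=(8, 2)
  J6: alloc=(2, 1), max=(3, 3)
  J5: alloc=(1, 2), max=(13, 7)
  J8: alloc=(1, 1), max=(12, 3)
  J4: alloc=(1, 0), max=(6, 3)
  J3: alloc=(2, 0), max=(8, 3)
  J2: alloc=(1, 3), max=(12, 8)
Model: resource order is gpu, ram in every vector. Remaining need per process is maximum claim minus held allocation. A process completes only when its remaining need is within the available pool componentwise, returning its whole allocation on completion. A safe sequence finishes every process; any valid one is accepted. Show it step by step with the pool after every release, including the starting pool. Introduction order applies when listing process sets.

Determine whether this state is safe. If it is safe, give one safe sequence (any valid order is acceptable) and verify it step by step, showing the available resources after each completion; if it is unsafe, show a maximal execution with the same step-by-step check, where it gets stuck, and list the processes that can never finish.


UNSAFE.
Key observation: the wall is gpu: completing J6, J4, J7, J3 brings the pool only to (10, 3), and all the rest need more.
A maximal execution: J6, J4, J7, J3 — then nothing else fits. Step-by-step check:
  pool = (3, 2)
  run J6 (needs (1, 2), free (3, 2)); after release of (2, 1) the pool is (5, 3)
  run J4 (needs (5, 3), free (5, 3)); after release of (1, 0) the pool is (6, 3)
  run J7 (needs (6, 2), free (6, 3)); after release of (2, 0) the pool is (8, 3)
  run J3 (needs (6, 3), free (8, 3)); after release of (2, 0) the pool is (10, 3)
  J5 cannot run: need (12, 5) vs free (10, 3) (insufficient gpu and ram)
  J8 cannot run: need (11, 2) vs free (10, 3) (insufficient gpu)
  J2 cannot run: need (11, 5) vs free (10, 3) (insufficient gpu and ram)
Never able to finish: J5, J8 and J2.


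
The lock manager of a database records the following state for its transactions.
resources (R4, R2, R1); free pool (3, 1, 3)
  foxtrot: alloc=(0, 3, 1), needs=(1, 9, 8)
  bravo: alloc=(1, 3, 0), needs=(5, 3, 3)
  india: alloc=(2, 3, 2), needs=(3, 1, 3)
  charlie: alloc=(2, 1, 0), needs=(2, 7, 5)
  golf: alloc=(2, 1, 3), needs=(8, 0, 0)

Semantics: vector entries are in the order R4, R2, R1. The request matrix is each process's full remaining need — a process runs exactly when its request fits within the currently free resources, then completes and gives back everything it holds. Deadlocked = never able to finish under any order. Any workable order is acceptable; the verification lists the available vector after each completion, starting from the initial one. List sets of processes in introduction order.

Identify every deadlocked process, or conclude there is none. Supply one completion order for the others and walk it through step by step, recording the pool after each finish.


The deadlocked set is empty.
Key observation: starting with india, each completion frees enough for the next — no one is permanently blocked.
The rest can finish in the order india, bravo, charlie, golf, foxtrot. Verifying each step:
  pool = (3, 1, 3)
  run india (needs (3, 1, 3), free (3, 1, 3)); after release of (2, 3, 2) the pool is (5, 4, 5)
  run bravo (needs (5, 3, 3), free (5, 4, 5)); after release of (1, 3, 0) the pool is (6, 7, 5)
  run charlie (needs (2, 7, 5), free (6, 7, 5)); after release of (2, 1, 0) the pool is (8, 8, 5)
  run golf (needs (8, 0, 0), free (8, 8, 5)); after release of (2, 1, 3) the pool is (10, 9, 8)
  run foxtrot (needs (1, 9, 8), free (10, 9, 8)); after release of (0, 3, 1) the pool is (10, 12, 9)
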